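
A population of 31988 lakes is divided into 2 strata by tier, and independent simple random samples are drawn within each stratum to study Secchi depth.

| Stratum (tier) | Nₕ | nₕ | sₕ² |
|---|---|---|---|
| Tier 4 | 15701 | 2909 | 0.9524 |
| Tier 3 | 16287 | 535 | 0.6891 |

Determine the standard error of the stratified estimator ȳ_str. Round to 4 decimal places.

Var(ȳ_str) = Σₕ Wₕ²(1 − fₕ)sₕ²/nₕ with Wₕ = Nₕ/N, N = 31988.
Tier 4: Wₕ = 0.49084032; term = 0.49084032²·(1 − 0.18527482)·0.9524/2909 = 6.4263926 × 10^-5.
Tier 3: Wₕ = 0.50915968; term = 0.50915968²·(1 − 0.03284828)·0.6891/535 = 3.2294688 × 10^-4.
Sum = 3.8721081 × 10^-4.
SE = √(3.8721081 × 10^-4) = 0.0197.

0.0197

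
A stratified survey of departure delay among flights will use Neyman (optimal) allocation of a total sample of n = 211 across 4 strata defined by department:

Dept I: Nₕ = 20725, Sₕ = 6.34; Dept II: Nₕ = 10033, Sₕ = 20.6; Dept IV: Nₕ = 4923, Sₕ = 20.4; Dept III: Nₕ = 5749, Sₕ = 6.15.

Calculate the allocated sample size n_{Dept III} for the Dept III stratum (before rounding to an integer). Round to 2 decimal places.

Neyman allocation: nₕ = n·NₕSₕ / Σⱼ NⱼSⱼ.
Σ NⱼSⱼ = 20725·6.34 + 10033·20.6 + 4923·20.4 + 5749·6.15 = 473861.85.
n_{Dept III} = 211·5749·6.15 / 473861.85 = 15.74.

15.74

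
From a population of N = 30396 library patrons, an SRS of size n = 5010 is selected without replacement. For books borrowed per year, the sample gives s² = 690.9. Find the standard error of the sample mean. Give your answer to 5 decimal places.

0.33937

Under SRS without replacement, Var(ȳ) = (1 − f)·s²/n with f = n/N = 5010/30396 = 0.16482432.
Var(ȳ) = (1 − 0.16482432)·690.9/5010 = 0.83517568·0.13790419 = 0.11517423.
SE(ȳ) = √(0.11517423) = 0.33937.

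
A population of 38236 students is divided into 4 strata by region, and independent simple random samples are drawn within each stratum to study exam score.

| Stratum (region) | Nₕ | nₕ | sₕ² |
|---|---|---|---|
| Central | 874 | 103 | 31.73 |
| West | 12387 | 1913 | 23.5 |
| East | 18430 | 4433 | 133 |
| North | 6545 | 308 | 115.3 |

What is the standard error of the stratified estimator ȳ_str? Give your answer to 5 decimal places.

0.13030

Var(ȳ_str) = Σₕ Wₕ²(1 − fₕ)sₕ²/nₕ with Wₕ = Nₕ/N, N = 38236.
Central: Wₕ = 0.02285804; term = 0.02285804²·(1 − 0.11784897)·31.73/103 = 1.4198869 × 10^-4.
West: Wₕ = 0.32396171; term = 0.32396171²·(1 − 0.15443610)·23.5/1913 = 0.0010901511.
East: Wₕ = 0.48200649; term = 0.48200649²·(1 − 0.24053174)·133/4433 = 0.0052938216.
North: Wₕ = 0.17117376; term = 0.17117376²·(1 − 0.04705882)·115.3/308 = 0.010452474.
Sum = 0.016978435.
SE = √(0.016978435) = 0.13030.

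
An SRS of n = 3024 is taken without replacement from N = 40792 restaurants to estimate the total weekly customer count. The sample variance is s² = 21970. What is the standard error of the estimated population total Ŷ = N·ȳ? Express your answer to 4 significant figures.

105800

Var(Ŷ) = N²·Var(ȳ) = N²·(1 − n/N)·s²/n.
f = 3024/40792 = 0.07413218; Var(ȳ) = 0.92586782·21970/3024 = 6.7266256.
Var(Ŷ) = 40792² · 6.7266256 = 1.1193019 × 10^10.
SE(Ŷ) = √(1.1193019 × 10^10) = 105800.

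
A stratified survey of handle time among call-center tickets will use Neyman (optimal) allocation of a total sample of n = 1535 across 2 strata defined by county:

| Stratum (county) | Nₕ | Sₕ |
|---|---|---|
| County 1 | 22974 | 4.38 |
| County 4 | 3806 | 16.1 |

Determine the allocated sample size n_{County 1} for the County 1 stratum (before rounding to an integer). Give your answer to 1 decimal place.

Neyman allocation: nₕ = n·NₕSₕ / Σⱼ NⱼSⱼ.
Σ NⱼSⱼ = 22974·4.38 + 3806·16.1 = 161902.72.
n_{County 1} = 1535·22974·4.38 / 161902.72 = 954.0.

954.0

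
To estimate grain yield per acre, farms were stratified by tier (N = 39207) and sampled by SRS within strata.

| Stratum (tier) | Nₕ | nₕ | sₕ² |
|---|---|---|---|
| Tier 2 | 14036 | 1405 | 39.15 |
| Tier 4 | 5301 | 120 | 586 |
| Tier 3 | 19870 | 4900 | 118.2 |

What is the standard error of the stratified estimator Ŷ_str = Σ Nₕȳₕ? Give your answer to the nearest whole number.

12093

Var(Ŷ_str) = Σₕ Nₕ²(1 − fₕ)sₕ²/nₕ.
Tier 2: 14036²·(1 − 1405/14036)·39.15/1405 = 4.9401091 × 10^6.
Tier 4: 5301²·(1 − 120/5301)·586/120 = 1.3411822 × 10^8.
Tier 3: 19870²·(1 − 4900/19870)·118.2/4900 = 7.1753165 × 10^6.
Sum = 1.4623365 × 10^8.
SE = √(1.4623365 × 10^8) = 12093.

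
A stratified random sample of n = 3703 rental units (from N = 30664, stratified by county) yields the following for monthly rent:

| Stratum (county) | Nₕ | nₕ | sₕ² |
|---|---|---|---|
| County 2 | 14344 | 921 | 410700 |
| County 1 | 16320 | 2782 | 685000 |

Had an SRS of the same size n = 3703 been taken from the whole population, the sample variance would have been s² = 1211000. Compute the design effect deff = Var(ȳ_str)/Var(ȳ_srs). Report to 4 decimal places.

0.5188

Var(ȳ_str) = Σ Wₕ²(1−fₕ)sₕ²/nₕ with Wₕ = Nₕ/30664:
  County 2: (14344/30664)²·(1−921/14344)·410700/921 = 91.311889
  County 1: (16320/30664)²·(1−2782/16320)·685000/2782 = 57.856279
  → Var(ȳ_str) = 149.16817.
Var(ȳ_srs) = (1 − 3703/30664)·1211000/3703 = 287.53957.
deff = 149.16817 / 287.53957 = 0.5188.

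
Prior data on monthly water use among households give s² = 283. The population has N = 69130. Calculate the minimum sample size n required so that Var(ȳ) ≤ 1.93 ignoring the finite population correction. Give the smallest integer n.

147

Without fpc, n₀ = s²/D = 283/1.93 = 146.6321.
Rounding up, n = 147.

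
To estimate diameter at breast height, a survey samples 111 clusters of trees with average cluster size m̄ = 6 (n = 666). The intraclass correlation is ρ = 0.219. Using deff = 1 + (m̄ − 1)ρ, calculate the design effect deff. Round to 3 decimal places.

2.095

deff = 1 + (6 − 1)·0.219 = 1 + 1.095 = 2.095.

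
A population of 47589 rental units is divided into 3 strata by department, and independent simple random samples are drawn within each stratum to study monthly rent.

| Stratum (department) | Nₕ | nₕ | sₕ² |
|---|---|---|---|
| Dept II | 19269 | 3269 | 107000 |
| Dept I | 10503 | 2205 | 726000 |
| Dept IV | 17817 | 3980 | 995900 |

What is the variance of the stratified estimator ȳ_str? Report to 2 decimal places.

Var(ȳ_str) = Σₕ Wₕ²(1 − fₕ)sₕ²/nₕ with Wₕ = Nₕ/N, N = 47589.
Dept II: Wₕ = 0.40490449; term = 0.40490449²·(1 − 0.16965073)·107000/3269 = 4.4558941.
Dept I: Wₕ = 0.22070226; term = 0.22070226²·(1 − 0.20994002)·726000/2205 = 12.670731.
Dept IV: Wₕ = 0.37439324; term = 0.37439324²·(1 − 0.22338216)·995900/3980 = 27.239305.
Sum = 44.36593.

44.37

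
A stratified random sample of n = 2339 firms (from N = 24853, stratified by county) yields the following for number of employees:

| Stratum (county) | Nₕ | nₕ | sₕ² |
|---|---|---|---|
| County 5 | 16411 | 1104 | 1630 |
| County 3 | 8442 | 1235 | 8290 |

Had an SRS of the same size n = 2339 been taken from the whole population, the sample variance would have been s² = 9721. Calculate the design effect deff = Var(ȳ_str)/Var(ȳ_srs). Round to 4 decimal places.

0.3351

Var(ȳ_str) = Σ Wₕ²(1−fₕ)sₕ²/nₕ with Wₕ = Nₕ/24853:
  County 5: (16411/24853)²·(1−1104/16411)·1630/1104 = 0.60046268
  County 3: (8442/24853)²·(1−1235/8442)·8290/1235 = 0.66119537
  → Var(ȳ_str) = 1.2616581.
Var(ȳ_srs) = (1 − 2339/24853)·9721/2339 = 3.7649097.
deff = 1.2616581 / 3.7649097 = 0.3351.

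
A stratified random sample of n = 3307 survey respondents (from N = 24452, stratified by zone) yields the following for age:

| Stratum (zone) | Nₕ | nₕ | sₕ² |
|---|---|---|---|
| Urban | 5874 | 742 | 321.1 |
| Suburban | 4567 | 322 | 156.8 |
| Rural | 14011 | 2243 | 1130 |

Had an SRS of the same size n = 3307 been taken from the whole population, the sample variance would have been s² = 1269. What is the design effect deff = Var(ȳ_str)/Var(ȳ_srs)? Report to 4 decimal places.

Var(ȳ_str) = Σ Wₕ²(1−fₕ)sₕ²/nₕ with Wₕ = Nₕ/24452:
  Urban: (5874/24452)²·(1−742/5874)·321.1/742 = 0.021818667
  Suburban: (4567/24452)²·(1−322/4567)·156.8/322 = 0.015789563
  Rural: (14011/24452)²·(1−2243/14011)·1130/2243 = 0.13892877
  → Var(ȳ_str) = 0.176537.
Var(ȳ_srs) = (1 − 3307/24452)·1269/3307 = 0.33183388.
deff = 0.176537 / 0.33183388 = 0.5320.

0.5320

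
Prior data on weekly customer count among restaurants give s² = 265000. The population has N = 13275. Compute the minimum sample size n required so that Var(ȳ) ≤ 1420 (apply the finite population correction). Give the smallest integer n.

Without fpc, n₀ = s²/D = 265000/1420 = 186.6197.
With fpc, (1 − n/N)·s²/n ≤ D requires n ≥ n₀/(1 + n₀/N) = 186.6197/(1 + 186.6197/13275) = 184.0326.
Rounding up, n = 185.

185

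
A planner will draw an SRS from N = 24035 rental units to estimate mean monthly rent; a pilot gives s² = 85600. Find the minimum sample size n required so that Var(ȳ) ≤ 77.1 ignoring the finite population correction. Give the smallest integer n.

1111

Without fpc, n₀ = s²/D = 85600/77.1 = 1110.2464.
Rounding up, n = 1111.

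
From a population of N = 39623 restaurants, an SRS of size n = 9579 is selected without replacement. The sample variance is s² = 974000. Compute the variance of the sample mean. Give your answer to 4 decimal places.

77.0991

Under SRS without replacement, Var(ȳ) = (1 − f)·s²/n with f = n/N = 9579/39623 = 0.24175353.
Var(ȳ) = (1 − 0.24175353)·974000/9579 = 0.75824647·101.68076 = 77.099078.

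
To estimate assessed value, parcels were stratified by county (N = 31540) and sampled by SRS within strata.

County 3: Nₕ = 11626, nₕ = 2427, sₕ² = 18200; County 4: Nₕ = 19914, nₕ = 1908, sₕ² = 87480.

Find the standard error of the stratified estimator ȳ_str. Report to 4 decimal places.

4.1633

Var(ȳ_str) = Σₕ Wₕ²(1 − fₕ)sₕ²/nₕ with Wₕ = Nₕ/N, N = 31540.
County 3: Wₕ = 0.36861129; term = 0.36861129²·(1 − 0.20875624)·18200/2427 = 0.80621184.
County 4: Wₕ = 0.63138871; term = 0.63138871²·(1 − 0.09581199)·87480/1908 = 16.526572.
Sum = 17.332784.
SE = √(17.332784) = 4.1633.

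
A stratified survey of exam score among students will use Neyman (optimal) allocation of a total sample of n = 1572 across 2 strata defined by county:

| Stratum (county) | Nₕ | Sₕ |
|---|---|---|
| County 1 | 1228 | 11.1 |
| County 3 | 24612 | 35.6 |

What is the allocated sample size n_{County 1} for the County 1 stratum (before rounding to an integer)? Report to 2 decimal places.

Neyman allocation: nₕ = n·NₕSₕ / Σⱼ NⱼSⱼ.
Σ NⱼSⱼ = 1228·11.1 + 24612·35.6 = 889818.
n_{County 1} = 1572·1228·11.1 / 889818 = 24.08.

24.08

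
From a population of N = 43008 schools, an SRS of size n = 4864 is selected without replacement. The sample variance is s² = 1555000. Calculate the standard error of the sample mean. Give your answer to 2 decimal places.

16.84

Under SRS without replacement, Var(ȳ) = (1 − f)·s²/n with f = n/N = 4864/43008 = 0.11309524.
Var(ȳ) = (1 − 0.11309524)·1555000/4864 = 0.88690476·319.69572 = 283.53966.
SE(ȳ) = √(283.53966) = 16.84.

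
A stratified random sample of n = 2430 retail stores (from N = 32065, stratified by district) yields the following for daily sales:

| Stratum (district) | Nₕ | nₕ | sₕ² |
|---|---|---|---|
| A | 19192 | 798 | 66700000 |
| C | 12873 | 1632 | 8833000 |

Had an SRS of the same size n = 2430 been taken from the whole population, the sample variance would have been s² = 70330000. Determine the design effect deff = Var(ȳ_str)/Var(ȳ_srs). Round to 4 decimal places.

Var(ȳ_str) = Σ Wₕ²(1−fₕ)sₕ²/nₕ with Wₕ = Nₕ/32065:
  A: (19192/32065)²·(1−798/19192)·66700000/798 = 28698.346
  C: (12873/32065)²·(1−1632/12873)·8833000/1632 = 761.74621
  → Var(ȳ_str) = 29460.092.
Var(ȳ_srs) = (1 − 2430/32065)·70330000/2430 = 26749.03.
deff = 29460.092 / 26749.03 = 1.1014.

1.1014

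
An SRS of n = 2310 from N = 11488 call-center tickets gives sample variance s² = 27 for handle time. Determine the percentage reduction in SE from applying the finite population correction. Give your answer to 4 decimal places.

f = n/N = 2310/11488 = 0.20107939.
SE_no-fpc = √(s²/n) = 0.1081125; SE_fpc = √((1−f)s²/n) = 0.096633499.
Ratio = √(1−f) = 0.89382359. Reduction = 100·(1 − 0.89382359) = 10.6176%.

10.6176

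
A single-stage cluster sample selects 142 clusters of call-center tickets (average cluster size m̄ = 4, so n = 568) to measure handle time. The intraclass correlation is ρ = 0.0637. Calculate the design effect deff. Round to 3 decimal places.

deff = 1 + (4 − 1)·0.0637 = 1 + 0.1911 = 1.1911.

1.191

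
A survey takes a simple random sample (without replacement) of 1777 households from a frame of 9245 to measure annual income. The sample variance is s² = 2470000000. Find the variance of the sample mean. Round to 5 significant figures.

Under SRS without replacement, Var(ȳ) = (1 − f)·s²/n with f = n/N = 1777/9245 = 0.19221201.
Var(ȳ) = (1 − 0.19221201)·2470000000/1777 = 0.80778799·1.3899831 × 10^6 = 1.1228117 × 10^6.

1.1228 × 10^6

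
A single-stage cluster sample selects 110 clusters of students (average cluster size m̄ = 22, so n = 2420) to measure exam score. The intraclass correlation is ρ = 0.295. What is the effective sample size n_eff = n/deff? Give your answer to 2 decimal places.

deff = 1 + (22 − 1)·0.295 = 1 + 6.195 = 7.195.
n_eff = 2420 / 7.195 = 336.34.

336.34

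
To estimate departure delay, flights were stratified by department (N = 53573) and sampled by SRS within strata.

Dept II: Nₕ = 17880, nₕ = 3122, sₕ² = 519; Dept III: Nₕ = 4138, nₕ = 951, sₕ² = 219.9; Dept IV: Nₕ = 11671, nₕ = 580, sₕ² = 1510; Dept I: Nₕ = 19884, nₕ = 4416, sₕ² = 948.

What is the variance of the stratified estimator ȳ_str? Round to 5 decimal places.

0.15677

Var(ȳ_str) = Σₕ Wₕ²(1 − fₕ)sₕ²/nₕ with Wₕ = Nₕ/N, N = 53573.
Dept II: Wₕ = 0.33375021; term = 0.33375021²·(1 − 0.17460850)·519/3122 = 0.015284018.
Dept III: Wₕ = 0.07724040; term = 0.07724040²·(1 − 0.22982117)·219.9/951 = 0.0010624912.
Dept IV: Wₕ = 0.21785228; term = 0.21785228²·(1 − 0.04969583)·1510/580 = 0.1174183.
Dept I: Wₕ = 0.37115711; term = 0.37115711²·(1 − 0.22208811)·948/4416 = 0.02300516.
Sum = 0.15676997.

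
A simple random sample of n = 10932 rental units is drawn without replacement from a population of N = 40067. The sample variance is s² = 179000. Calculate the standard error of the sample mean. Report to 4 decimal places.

Under SRS without replacement, Var(ȳ) = (1 − f)·s²/n with f = n/N = 10932/40067 = 0.27284299.
Var(ȳ) = (1 − 0.27284299)·179000/10932 = 0.72715701·16.373948 = 11.906431.
SE(ȳ) = √(11.906431) = 3.4506.

3.4506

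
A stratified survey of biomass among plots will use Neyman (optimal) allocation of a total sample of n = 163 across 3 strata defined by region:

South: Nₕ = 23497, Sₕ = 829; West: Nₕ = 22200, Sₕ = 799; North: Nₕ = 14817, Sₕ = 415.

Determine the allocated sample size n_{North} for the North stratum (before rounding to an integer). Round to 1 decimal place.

23.1

Neyman allocation: nₕ = n·NₕSₕ / Σⱼ NⱼSⱼ.
Σ NⱼSⱼ = 23497·829 + 22200·799 + 14817·415 = 4.3365868 × 10^7.
n_{North} = 163·14817·415 / (4.3365868 × 10^7) = 23.1.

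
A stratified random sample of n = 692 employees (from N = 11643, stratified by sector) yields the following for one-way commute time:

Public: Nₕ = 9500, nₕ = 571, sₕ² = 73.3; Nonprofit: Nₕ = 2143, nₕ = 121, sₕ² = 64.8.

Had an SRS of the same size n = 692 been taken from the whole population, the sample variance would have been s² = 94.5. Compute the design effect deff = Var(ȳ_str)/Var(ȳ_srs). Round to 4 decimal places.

0.7587

Var(ȳ_str) = Σ Wₕ²(1−fₕ)sₕ²/nₕ with Wₕ = Nₕ/11643:
  Public: (9500/11643)²·(1−571/9500)·73.3/571 = 0.080327546
  Nonprofit: (2143/11643)²·(1−121/2143)·64.8/121 = 0.0171184
  → Var(ȳ_str) = 0.097445946.
Var(ȳ_srs) = (1 − 692/11643)·94.5/692 = 0.12844423.
deff = 0.097445946 / 0.12844423 = 0.7587.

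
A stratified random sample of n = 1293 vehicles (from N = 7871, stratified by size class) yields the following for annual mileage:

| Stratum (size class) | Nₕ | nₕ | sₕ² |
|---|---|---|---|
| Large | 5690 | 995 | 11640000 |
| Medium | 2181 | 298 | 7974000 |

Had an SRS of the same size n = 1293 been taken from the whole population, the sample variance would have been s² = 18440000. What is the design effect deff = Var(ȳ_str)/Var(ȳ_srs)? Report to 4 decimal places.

Var(ȳ_str) = Σ Wₕ²(1−fₕ)sₕ²/nₕ with Wₕ = Nₕ/7871:
  Large: (5690/7871)²·(1−995/5690)·11640000/995 = 5044.4978
  Medium: (2181/7871)²·(1−298/2181)·7974000/298 = 1773.806
  → Var(ȳ_str) = 6818.3038.
Var(ȳ_srs) = (1 − 1293/7871)·18440000/1293 = 11918.63.
deff = 6818.3038 / 11918.63 = 0.5721.

0.5721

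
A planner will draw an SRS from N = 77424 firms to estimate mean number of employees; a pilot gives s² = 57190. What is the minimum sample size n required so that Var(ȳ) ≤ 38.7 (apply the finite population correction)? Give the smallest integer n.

Without fpc, n₀ = s²/D = 57190/38.7 = 1477.7778.
With fpc, (1 − n/N)·s²/n ≤ D requires n ≥ n₀/(1 + n₀/N) = 1477.7778/(1 + 1477.7778/77424) = 1450.1000.
Rounding up, n = 1451.

1451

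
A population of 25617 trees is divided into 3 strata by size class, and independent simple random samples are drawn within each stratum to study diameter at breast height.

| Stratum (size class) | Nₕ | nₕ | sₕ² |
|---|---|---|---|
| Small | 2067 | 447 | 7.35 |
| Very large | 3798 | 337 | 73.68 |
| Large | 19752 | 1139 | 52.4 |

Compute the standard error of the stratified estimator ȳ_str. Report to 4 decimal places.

Var(ȳ_str) = Σₕ Wₕ²(1 − fₕ)sₕ²/nₕ with Wₕ = Nₕ/N, N = 25617.
Small: Wₕ = 0.08068861; term = 0.08068861²·(1 − 0.21625544)·7.35/447 = 8.3903247 × 10^-5.
Very large: Wₕ = 0.14826092; term = 0.14826092²·(1 − 0.08873091)·73.68/337 = 0.0043794517.
Large: Wₕ = 0.77105047; term = 0.77105047²·(1 − 0.05766505)·52.4/1139 = 0.025773802.
Sum = 0.030237157.
SE = √(0.030237157) = 0.1739.

0.1739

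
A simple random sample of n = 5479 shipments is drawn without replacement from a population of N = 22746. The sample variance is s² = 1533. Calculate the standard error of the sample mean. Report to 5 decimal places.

Under SRS without replacement, Var(ȳ) = (1 − f)·s²/n with f = n/N = 5479/22746 = 0.24087752.
Var(ȳ) = (1 − 0.24087752)·1533/5479 = 0.75912248·0.27979558 = 0.21239912.
SE(ȳ) = √(0.21239912) = 0.46087.

0.46087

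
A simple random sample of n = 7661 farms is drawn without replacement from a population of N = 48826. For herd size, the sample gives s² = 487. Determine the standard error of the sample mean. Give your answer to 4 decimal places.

Under SRS without replacement, Var(ȳ) = (1 − f)·s²/n with f = n/N = 7661/48826 = 0.15690411.
Var(ȳ) = (1 − 0.15690411)·487/7661 = 0.84309589·0.063568725 = 0.053594531.
SE(ȳ) = √(0.053594531) = 0.2315.

0.2315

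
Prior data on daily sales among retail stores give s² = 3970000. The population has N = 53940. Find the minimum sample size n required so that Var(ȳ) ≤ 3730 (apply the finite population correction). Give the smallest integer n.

Without fpc, n₀ = s²/D = 3970000/3730 = 1064.3432.
With fpc, (1 − n/N)·s²/n ≤ D requires n ≥ n₀/(1 + n₀/N) = 1064.3432/(1 + 1064.3432/53940) = 1043.7480.
Rounding up, n = 1044.

1044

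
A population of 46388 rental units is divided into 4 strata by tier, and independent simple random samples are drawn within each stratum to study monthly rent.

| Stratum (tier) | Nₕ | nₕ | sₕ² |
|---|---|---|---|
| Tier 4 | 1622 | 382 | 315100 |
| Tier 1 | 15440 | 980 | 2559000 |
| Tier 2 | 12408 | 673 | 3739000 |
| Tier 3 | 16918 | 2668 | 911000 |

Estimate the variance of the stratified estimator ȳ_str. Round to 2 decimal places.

685.89

Var(ȳ_str) = Σₕ Wₕ²(1 − fₕ)sₕ²/nₕ with Wₕ = Nₕ/N, N = 46388.
Tier 4: Wₕ = 0.03496594; term = 0.03496594²·(1 − 0.23551171)·315100/382 = 0.77098562.
Tier 1: Wₕ = 0.33284470; term = 0.33284470²·(1 − 0.06347150)·2559000/980 = 270.92464.
Tier 2: Wₕ = 0.26748297; term = 0.26748297²·(1 − 0.05423920)·3739000/673 = 375.93606.
Tier 3: Wₕ = 0.36470639; term = 0.36470639²·(1 − 0.15770186)·911000/2668 = 38.25473.
Sum = 685.88642.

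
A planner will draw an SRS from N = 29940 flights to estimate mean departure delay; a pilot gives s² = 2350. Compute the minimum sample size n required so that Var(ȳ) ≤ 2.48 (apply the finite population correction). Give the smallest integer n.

Without fpc, n₀ = s²/D = 2350/2.48 = 947.5806.
With fpc, (1 − n/N)·s²/n ≤ D requires n ≥ n₀/(1 + n₀/N) = 947.5806/(1 + 947.5806/29940) = 918.5104.
Rounding up, n = 919.

919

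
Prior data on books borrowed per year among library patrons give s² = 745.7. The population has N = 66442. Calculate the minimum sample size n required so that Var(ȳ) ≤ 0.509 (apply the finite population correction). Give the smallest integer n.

1434

Without fpc, n₀ = s²/D = 745.7/0.509 = 1465.0295.
With fpc, (1 − n/N)·s²/n ≤ D requires n ≥ n₀/(1 + n₀/N) = 1465.0295/(1 + 1465.0295/66442) = 1433.4229.
Rounding up, n = 1434.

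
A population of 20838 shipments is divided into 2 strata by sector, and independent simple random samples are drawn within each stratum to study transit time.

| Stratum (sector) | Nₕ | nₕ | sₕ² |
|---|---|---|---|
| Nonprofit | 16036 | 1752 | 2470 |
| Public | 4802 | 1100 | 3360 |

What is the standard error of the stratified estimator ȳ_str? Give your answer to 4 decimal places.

Var(ȳ_str) = Σₕ Wₕ²(1 − fₕ)sₕ²/nₕ with Wₕ = Nₕ/N, N = 20838.
Nonprofit: Wₕ = 0.76955562; term = 0.76955562²·(1 − 0.10925418)·2470/1752 = 0.7436981.
Public: Wₕ = 0.23044438; term = 0.23044438²·(1 − 0.22907122)·3360/1100 = 0.12505271.
Sum = 0.86875081.
SE = √(0.86875081) = 0.9321.

0.9321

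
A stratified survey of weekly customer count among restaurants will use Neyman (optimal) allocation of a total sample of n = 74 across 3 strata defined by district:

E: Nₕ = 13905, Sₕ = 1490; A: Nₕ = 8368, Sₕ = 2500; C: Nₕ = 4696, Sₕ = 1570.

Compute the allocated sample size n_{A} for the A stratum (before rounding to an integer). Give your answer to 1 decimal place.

Neyman allocation: nₕ = n·NₕSₕ / Σⱼ NⱼSⱼ.
Σ NⱼSⱼ = 13905·1490 + 8368·2500 + 4696·1570 = 4.901117 × 10^7.
n_{A} = 74·8368·2500 / (4.901117 × 10^7) = 31.6.

31.6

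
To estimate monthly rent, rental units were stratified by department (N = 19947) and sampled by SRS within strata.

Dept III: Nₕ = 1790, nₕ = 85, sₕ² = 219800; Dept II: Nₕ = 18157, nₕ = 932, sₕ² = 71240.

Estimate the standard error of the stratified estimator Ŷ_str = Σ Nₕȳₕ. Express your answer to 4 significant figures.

Var(Ŷ_str) = Σₕ Nₕ²(1 − fₕ)sₕ²/nₕ.
Dept III: 1790²·(1 − 85/1790)·219800/85 = 7.8919836 × 10^9.
Dept II: 18157²·(1 − 932/18157)·71240/932 = 2.3906243 × 10^10.
Sum = 3.1798227 × 10^10.
SE = √(3.1798227 × 10^10) = 178300.

178300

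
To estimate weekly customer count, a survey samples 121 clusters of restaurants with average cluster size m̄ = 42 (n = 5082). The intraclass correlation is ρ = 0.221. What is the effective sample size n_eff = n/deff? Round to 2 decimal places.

505.12

deff = 1 + (42 − 1)·0.221 = 1 + 9.061 = 10.061.
n_eff = 5082 / 10.061 = 505.12.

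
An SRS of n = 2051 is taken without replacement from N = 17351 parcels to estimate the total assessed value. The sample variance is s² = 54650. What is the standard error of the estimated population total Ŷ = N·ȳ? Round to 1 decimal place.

84104.7

Var(Ŷ) = N²·Var(ȳ) = N²·(1 − n/N)·s²/n.
f = 2051/17351 = 0.11820644; Var(ȳ) = 0.88179356·54650/2051 = 23.495864.
Var(Ŷ) = 17351² · 23.495864 = 7.0735991 × 10^9.
SE(Ŷ) = √(7.0735991 × 10^9) = 84104.7.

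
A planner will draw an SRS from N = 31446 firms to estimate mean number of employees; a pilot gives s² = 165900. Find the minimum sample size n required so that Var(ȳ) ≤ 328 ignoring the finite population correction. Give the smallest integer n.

Without fpc, n₀ = s²/D = 165900/328 = 505.7927.
Rounding up, n = 506.

506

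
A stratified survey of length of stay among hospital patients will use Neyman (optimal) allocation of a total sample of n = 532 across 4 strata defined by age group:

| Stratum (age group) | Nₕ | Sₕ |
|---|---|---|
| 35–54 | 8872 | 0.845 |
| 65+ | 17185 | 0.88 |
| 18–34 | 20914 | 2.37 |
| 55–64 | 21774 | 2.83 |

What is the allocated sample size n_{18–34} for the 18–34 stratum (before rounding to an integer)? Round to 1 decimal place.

197.1

Neyman allocation: nₕ = n·NₕSₕ / Σⱼ NⱼSⱼ.
Σ NⱼSⱼ = 8872·0.845 + 17185·0.88 + 20914·2.37 + 21774·2.83 = 133806.24.
n_{18–34} = 532·20914·2.37 / 133806.24 = 197.1.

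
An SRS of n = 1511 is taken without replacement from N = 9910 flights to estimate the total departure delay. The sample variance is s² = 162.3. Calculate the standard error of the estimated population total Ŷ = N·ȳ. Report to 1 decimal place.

2990.0

Var(Ŷ) = N²·Var(ȳ) = N²·(1 − n/N)·s²/n.
f = 1511/9910 = 0.15247225; Var(ȳ) = 0.84752775·162.3/1511 = 0.091034913.
Var(Ŷ) = 9910² · 0.091034913 = 8.9403658 × 10^6.
SE(Ŷ) = √(8.9403658 × 10^6) = 2990.0.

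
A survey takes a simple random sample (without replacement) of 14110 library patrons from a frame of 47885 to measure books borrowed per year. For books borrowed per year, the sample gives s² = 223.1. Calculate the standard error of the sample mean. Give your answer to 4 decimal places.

0.1056

Under SRS without replacement, Var(ȳ) = (1 − f)·s²/n with f = n/N = 14110/47885 = 0.29466430.
Var(ȳ) = (1 − 0.29466430)·223.1/14110 = 0.70533570·0.015811481 = 0.011152402.
SE(ȳ) = √(0.011152402) = 0.1056.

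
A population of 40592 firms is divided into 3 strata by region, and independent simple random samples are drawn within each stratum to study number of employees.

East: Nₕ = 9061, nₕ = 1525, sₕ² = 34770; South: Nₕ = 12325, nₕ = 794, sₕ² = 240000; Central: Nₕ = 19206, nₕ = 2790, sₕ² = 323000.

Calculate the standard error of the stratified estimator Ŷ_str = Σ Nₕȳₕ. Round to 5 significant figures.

Var(Ŷ_str) = Σₕ Nₕ²(1 − fₕ)sₕ²/nₕ.
East: 9061²·(1 − 1525/9061)·34770/1525 = 1.5568683 × 10^9.
South: 12325²·(1 − 794/12325)·240000/794 = 4.2958058 × 10^10.
Central: 19206²·(1 − 2790/19206)·323000/2790 = 3.6500817 × 10^10.
Sum = 8.1015743 × 10^10.
SE = √(8.1015743 × 10^10) = 284630.

284630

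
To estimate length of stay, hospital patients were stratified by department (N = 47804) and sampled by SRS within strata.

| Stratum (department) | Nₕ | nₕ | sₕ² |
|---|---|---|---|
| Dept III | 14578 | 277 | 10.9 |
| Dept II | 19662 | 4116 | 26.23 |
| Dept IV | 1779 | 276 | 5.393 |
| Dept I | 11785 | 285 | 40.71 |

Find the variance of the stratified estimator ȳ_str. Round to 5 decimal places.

0.01294

Var(ȳ_str) = Σₕ Wₕ²(1 − fₕ)sₕ²/nₕ with Wₕ = Nₕ/N, N = 47804.
Dept III: Wₕ = 0.30495356; term = 0.30495356²·(1 − 0.01900123)·10.9/277 = 0.0035899021.
Dept II: Wₕ = 0.41130449; term = 0.41130449²·(1 − 0.20933781)·26.23/4116 = 8.5239482 × 10^-4.
Dept IV: Wₕ = 0.03721446; term = 0.03721446²·(1 − 0.15514334)·5.393/276 = 2.2862714 × 10^-5.
Dept I: Wₕ = 0.24652749; term = 0.24652749²·(1 − 0.02418328)·40.71/285 = 0.0084714001.
Sum = 0.01293656.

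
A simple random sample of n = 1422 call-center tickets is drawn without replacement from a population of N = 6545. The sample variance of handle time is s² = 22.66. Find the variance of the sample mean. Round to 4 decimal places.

0.0125

Under SRS without replacement, Var(ȳ) = (1 − f)·s²/n with f = n/N = 1422/6545 = 0.21726509.
Var(ȳ) = (1 − 0.21726509)·22.66/1422 = 0.78273491·0.015935302 = 0.012473118.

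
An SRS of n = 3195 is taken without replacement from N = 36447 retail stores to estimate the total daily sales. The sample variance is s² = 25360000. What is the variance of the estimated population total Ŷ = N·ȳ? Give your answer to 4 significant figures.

9.620 × 10^12

Var(Ŷ) = N²·Var(ȳ) = N²·(1 − n/N)·s²/n.
f = 3195/36447 = 0.08766154; Var(ȳ) = 0.91233846·25360000/3195 = 7241.5973.
Var(Ŷ) = 36447² · 7241.5973 = 9.6196206 × 10^12.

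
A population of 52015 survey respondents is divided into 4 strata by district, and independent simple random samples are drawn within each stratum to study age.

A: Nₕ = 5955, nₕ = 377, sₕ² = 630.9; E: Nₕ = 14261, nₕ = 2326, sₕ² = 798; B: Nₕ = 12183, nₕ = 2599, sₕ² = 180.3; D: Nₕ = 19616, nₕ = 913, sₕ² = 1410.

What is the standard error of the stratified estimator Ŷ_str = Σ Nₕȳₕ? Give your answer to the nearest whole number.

26243

Var(Ŷ_str) = Σₕ Nₕ²(1 − fₕ)sₕ²/nₕ.
A: 5955²·(1 − 377/5955)·630.9/377 = 5.5587796 × 10^7.
E: 14261²·(1 − 2326/14261)·798/2326 = 5.8393645 × 10^7.
B: 12183²·(1 − 2599/12183)·180.3/2599 = 8.1001022 × 10^6.
D: 19616²·(1 − 913/19616)·1410/913 = 5.6659151 × 10^8.
Sum = 6.8867305 × 10^8.
SE = √(6.8867305 × 10^8) = 26243.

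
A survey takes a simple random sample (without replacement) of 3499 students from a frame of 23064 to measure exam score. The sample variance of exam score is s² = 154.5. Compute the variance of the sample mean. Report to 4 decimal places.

0.0375

Under SRS without replacement, Var(ȳ) = (1 − f)·s²/n with f = n/N = 3499/23064 = 0.15170829.
Var(ȳ) = (1 − 0.15170829)·154.5/3499 = 0.84829171·0.044155473 = 0.037456722.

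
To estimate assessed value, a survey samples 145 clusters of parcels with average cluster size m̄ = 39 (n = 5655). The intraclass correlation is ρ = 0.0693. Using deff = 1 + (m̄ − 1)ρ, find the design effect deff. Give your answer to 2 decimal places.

deff = 1 + (39 − 1)·0.0693 = 1 + 2.6334 = 3.6334.

3.63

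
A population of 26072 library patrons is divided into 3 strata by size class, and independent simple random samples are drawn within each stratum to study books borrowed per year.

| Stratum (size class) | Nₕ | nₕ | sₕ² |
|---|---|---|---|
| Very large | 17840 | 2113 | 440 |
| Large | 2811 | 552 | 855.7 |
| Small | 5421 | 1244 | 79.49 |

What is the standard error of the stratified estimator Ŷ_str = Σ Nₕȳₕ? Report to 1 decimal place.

8349.5

Var(Ŷ_str) = Σₕ Nₕ²(1 − fₕ)sₕ²/nₕ.
Very large: 17840²·(1 − 2113/17840)·440/2113 = 5.8424354 × 10^7.
Large: 2811²·(1 − 552/2811)·855.7/552 = 9.8437263 × 10^6.
Small: 5421²·(1 − 1244/5421)·79.49/1244 = 1.4468916 × 10^6.
Sum = 6.9714972 × 10^7.
SE = √(6.9714972 × 10^7) = 8349.5.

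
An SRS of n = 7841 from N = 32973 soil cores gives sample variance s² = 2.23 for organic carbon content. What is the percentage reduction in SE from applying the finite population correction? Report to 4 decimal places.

12.6960

f = n/N = 7841/32973 = 0.23780062.
SE_no-fpc = √(s²/n) = 0.016864237; SE_fpc = √((1−f)s²/n) = 0.014723159.
Ratio = √(1−f) = 0.87304031. Reduction = 100·(1 − 0.87304031) = 12.6960%.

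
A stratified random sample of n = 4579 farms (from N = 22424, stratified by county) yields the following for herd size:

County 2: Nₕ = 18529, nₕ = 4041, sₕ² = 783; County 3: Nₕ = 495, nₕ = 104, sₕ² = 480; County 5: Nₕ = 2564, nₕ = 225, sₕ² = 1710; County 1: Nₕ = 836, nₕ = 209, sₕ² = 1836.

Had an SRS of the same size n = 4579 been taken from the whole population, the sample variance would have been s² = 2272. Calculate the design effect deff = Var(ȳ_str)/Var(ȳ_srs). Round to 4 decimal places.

0.5192

Var(ȳ_str) = Σ Wₕ²(1−fₕ)sₕ²/nₕ with Wₕ = Nₕ/22424:
  County 2: (18529/22424)²·(1−4041/18529)·783/4041 = 0.10344444
  County 3: (495/22424)²·(1−104/495)·480/104 = 0.0017764938
  County 5: (2564/22424)²·(1−225/2564)·1710/225 = 0.090643291
  County 1: (836/22424)²·(1−209/836)·1836/209 = 0.0091574391
  → Var(ȳ_str) = 0.20502166.
Var(ȳ_srs) = (1 − 4579/22424)·2272/4579 = 0.39485819.
deff = 0.20502166 / 0.39485819 = 0.5192.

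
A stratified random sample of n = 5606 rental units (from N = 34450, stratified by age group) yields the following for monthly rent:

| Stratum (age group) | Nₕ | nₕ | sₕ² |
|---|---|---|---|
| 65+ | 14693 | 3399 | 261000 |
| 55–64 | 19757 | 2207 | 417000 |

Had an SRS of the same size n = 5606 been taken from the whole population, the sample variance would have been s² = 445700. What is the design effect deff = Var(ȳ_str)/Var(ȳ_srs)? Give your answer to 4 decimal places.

Var(ȳ_str) = Σ Wₕ²(1−fₕ)sₕ²/nₕ with Wₕ = Nₕ/34450:
  65+: (14693/34450)²·(1−3399/14693)·261000/3399 = 10.736659
  55–64: (19757/34450)²·(1−2207/19757)·417000/2207 = 55.201819
  → Var(ȳ_str) = 65.938478.
Var(ȳ_srs) = (1 − 5606/34450)·445700/5606 = 66.566512.
deff = 65.938478 / 66.566512 = 0.9906.

0.9906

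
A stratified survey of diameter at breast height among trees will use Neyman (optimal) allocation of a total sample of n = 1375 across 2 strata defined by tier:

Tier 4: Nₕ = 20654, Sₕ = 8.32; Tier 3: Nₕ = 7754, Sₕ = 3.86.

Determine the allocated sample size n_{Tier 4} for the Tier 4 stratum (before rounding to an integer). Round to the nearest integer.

1171

Neyman allocation: nₕ = n·NₕSₕ / Σⱼ NⱼSⱼ.
Σ NⱼSⱼ = 20654·8.32 + 7754·3.86 = 201771.72.
n_{Tier 4} = 1375·20654·8.32 / 201771.72 = 1171.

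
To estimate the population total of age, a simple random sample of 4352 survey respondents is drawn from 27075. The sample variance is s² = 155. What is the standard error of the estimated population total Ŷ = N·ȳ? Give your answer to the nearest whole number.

Var(Ŷ) = N²·Var(ȳ) = N²·(1 − n/N)·s²/n.
f = 4352/27075 = 0.16073869; Var(ȳ) = 0.83926131·155/4352 = 0.02989097.
Var(Ŷ) = 27075² · 0.02989097 = 2.1911744 × 10^7.
SE(Ŷ) = √(2.1911744 × 10^7) = 4681.

4681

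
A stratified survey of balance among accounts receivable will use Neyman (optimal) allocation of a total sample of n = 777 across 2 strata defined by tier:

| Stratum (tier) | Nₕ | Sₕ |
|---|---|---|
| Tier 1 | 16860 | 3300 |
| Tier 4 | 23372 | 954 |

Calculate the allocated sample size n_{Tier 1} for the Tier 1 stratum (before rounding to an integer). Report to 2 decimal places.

554.70

Neyman allocation: nₕ = n·NₕSₕ / Σⱼ NⱼSⱼ.
Σ NⱼSⱼ = 16860·3300 + 23372·954 = 7.7934888 × 10^7.
n_{Tier 1} = 777·16860·3300 / (7.7934888 × 10^7) = 554.70.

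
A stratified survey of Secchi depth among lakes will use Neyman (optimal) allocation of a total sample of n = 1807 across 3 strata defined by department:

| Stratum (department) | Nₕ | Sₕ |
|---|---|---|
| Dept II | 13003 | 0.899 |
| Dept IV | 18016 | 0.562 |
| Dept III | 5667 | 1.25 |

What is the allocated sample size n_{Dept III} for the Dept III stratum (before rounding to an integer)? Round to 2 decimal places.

442.94

Neyman allocation: nₕ = n·NₕSₕ / Σⱼ NⱼSⱼ.
Σ NⱼSⱼ = 13003·0.899 + 18016·0.562 + 5667·1.25 = 28898.439.
n_{Dept III} = 1807·5667·1.25 / 28898.439 = 442.94.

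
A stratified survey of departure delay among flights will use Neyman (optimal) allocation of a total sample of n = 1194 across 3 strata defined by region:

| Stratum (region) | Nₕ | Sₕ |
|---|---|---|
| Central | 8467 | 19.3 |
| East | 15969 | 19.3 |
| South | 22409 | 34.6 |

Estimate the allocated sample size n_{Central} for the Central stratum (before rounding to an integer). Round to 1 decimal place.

156.5

Neyman allocation: nₕ = n·NₕSₕ / Σⱼ NⱼSⱼ.
Σ NⱼSⱼ = 8467·19.3 + 15969·19.3 + 22409·34.6 = 1.2469662 × 10^6.
n_{Central} = 1194·8467·19.3 / (1.2469662 × 10^6) = 156.5.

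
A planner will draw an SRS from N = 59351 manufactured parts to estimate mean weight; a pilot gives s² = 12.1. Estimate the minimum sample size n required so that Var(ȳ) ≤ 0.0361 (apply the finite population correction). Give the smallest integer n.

Without fpc, n₀ = s²/D = 12.1/0.0361 = 335.1801.
With fpc, (1 − n/N)·s²/n ≤ D requires n ≥ n₀/(1 + n₀/N) = 335.1801/(1 + 335.1801/59351) = 333.2978.
Rounding up, n = 334.

334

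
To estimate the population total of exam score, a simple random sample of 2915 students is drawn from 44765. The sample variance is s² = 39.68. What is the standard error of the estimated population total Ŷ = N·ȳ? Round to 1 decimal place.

5049.9

Var(Ŷ) = N²·Var(ȳ) = N²·(1 − n/N)·s²/n.
f = 2915/44765 = 0.06511784; Var(ȳ) = 0.93488216·39.68/2915 = 0.012725943.
Var(Ŷ) = 44765² · 0.012725943 = 2.5501584 × 10^7.
SE(Ŷ) = √(2.5501584 × 10^7) = 5049.9.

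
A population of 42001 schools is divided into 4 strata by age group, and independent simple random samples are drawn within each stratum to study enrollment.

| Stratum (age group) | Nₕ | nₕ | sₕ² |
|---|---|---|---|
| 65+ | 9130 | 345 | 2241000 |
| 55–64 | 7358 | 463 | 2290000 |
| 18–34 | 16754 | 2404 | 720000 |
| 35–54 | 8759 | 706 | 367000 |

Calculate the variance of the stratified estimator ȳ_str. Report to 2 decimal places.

499.18

Var(ȳ_str) = Σₕ Wₕ²(1 − fₕ)sₕ²/nₕ with Wₕ = Nₕ/N, N = 42001.
65+: Wₕ = 0.21737578; term = 0.21737578²·(1 − 0.03778751)·2241000/345 = 295.33577.
55–64: Wₕ = 0.17518631; term = 0.17518631²·(1 − 0.06292471)·2290000/463 = 142.24247.
18–34: Wₕ = 0.39889526; term = 0.39889526²·(1 − 0.14348812)·720000/2404 = 40.817762.
35–54: Wₕ = 0.20854265; term = 0.20854265²·(1 − 0.08060281)·367000/706 = 20.785206.
Sum = 499.18121.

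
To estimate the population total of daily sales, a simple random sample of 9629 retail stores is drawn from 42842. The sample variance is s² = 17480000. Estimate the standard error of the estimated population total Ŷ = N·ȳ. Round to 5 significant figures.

1.6072 × 10^6

Var(Ŷ) = N²·Var(ȳ) = N²·(1 − n/N)·s²/n.
f = 9629/42842 = 0.22475608; Var(ȳ) = 0.77524392·17480000/9629 = 1407.3386.
Var(Ŷ) = 42842² · 1407.3386 = 2.5830813 × 10^12.
SE(Ŷ) = √(2.5830813 × 10^12) = 1.6072 × 10^6.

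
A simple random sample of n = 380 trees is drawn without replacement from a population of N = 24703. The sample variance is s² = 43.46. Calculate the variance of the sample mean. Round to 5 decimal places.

Under SRS without replacement, Var(ȳ) = (1 − f)·s²/n with f = n/N = 380/24703 = 0.01538275.
Var(ȳ) = (1 − 0.01538275)·43.46/380 = 0.98461725·0.11436842 = 0.11260912.

0.11261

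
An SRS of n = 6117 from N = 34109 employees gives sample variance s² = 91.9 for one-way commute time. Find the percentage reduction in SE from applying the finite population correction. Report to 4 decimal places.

9.4095

f = n/N = 6117/34109 = 0.17933683.
SE_no-fpc = √(s²/n) = 0.12257122; SE_fpc = √((1−f)s²/n) = 0.11103784.
Ratio = √(1−f) = 0.90590461. Reduction = 100·(1 − 0.90590461) = 9.4095%.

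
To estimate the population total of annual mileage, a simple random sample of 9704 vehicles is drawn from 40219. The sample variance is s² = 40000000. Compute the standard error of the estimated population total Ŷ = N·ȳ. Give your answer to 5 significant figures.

2.2492 × 10^6

Var(Ŷ) = N²·Var(ȳ) = N²·(1 − n/N)·s²/n.
f = 9704/40219 = 0.24127900; Var(ȳ) = 0.75872100·40000000/9704 = 3127.4567.
Var(Ŷ) = 40219² · 3127.4567 = 5.0588738 × 10^12.
SE(Ŷ) = √(5.0588738 × 10^12) = 2.2492 × 10^6.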